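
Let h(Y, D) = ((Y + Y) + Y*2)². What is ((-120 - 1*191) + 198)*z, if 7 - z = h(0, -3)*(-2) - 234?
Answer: -27233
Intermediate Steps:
h(Y, D) = 16*Y² (h(Y, D) = (2*Y + 2*Y)² = (4*Y)² = 16*Y²)
z = 241 (z = 7 - ((16*0²)*(-2) - 234) = 7 - ((16*0)*(-2) - 234) = 7 - (0*(-2) - 234) = 7 - (0 - 234) = 7 - 1*(-234) = 7 + 234 = 241)
((-120 - 1*191) + 198)*z = ((-120 - 1*191) + 198)*241 = ((-120 - 191) + 198)*241 = (-311 + 198)*241 = -113*241 = -27233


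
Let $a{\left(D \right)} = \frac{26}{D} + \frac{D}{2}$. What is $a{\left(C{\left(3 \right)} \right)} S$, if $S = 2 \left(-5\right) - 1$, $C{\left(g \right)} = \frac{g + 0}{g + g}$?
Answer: $- \frac{2299}{4} \approx -574.75$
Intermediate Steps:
$C{\left(g \right)} = \frac{1}{2}$ ($C{\left(g \right)} = \frac{g}{2 g} = g \frac{1}{2 g} = \frac{1}{2}$)
$a{\left(D \right)} = \frac{D}{2} + \frac{26}{D}$ ($a{\left(D \right)} = \frac{26}{D} + D \frac{1}{2} = \frac{26}{D} + \frac{D}{2} = \frac{D}{2} + \frac{26}{D}$)
$S = -11$ ($S = -10 - 1 = -11$)
$a{\left(C{\left(3 \right)} \right)} S = \left(\frac{1}{2} \cdot \frac{1}{2} + 26 \frac{1}{\frac{1}{2}}\right) \left(-11\right) = \left(\frac{1}{4} + 26 \cdot 2\right) \left(-11\right) = \left(\frac{1}{4} + 52\right) \left(-11\right) = \frac{209}{4} \left(-11\right) = - \frac{2299}{4}$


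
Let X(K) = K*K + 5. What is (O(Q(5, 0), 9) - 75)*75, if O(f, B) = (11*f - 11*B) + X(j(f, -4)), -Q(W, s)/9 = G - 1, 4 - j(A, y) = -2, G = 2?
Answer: -17400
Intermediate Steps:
j(A, y) = 6 (j(A, y) = 4 - 1*(-2) = 4 + 2 = 6)
Q(W, s) = -9 (Q(W, s) = -9*(2 - 1) = -9*1 = -9)
X(K) = 5 + K² (X(K) = K² + 5 = 5 + K²)
O(f, B) = 41 - 11*B + 11*f (O(f, B) = (11*f - 11*B) + (5 + 6²) = (-11*B + 11*f) + (5 + 36) = (-11*B + 11*f) + 41 = 41 - 11*B + 11*f)
(O(Q(5, 0), 9) - 75)*75 = ((41 - 11*9 + 11*(-9)) - 75)*75 = ((41 - 99 - 99) - 75)*75 = (-157 - 75)*75 = -232*75 = -17400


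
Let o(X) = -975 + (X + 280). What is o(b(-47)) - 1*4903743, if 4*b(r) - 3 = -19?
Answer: -4904442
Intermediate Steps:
b(r) = -4 (b(r) = 3/4 + (1/4)*(-19) = 3/4 - 19/4 = -4)
o(X) = -695 + X (o(X) = -975 + (280 + X) = -695 + X)
o(b(-47)) - 1*4903743 = (-695 - 4) - 1*4903743 = -699 - 4903743 = -4904442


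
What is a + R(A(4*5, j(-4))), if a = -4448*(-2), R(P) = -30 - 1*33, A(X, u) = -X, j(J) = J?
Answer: 8833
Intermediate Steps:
R(P) = -63 (R(P) = -30 - 33 = -63)
a = 8896
a + R(A(4*5, j(-4))) = 8896 - 63 = 8833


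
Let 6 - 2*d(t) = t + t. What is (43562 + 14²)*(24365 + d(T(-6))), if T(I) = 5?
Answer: 1066076154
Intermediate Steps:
d(t) = 3 - t (d(t) = 3 - (t + t)/2 = 3 - t)
(43562 + 14²)*(24365 + d(T(-6))) = (43562 + 14²)*(24365 + (3 - 1*5)) = (43562 + 196)*(24365 + (3 - 5)) = 43758*(24365 - 2) = 43758*24363 = 1066076154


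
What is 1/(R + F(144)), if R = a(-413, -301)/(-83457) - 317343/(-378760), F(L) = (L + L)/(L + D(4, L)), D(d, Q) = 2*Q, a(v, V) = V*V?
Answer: 31610173320/13241908871 ≈ 2.3871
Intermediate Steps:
a(v, V) = V²
F(L) = ⅔ (F(L) = (L + L)/(L + 2*L) = (2*L)/((3*L)) = (2*L)*(1/(3*L)) = ⅔)
R = -7831540009/31610173320 (R = (-301)²/(-83457) - 317343/(-378760) = 90601*(-1/83457) - 317343*(-1/378760) = -90601/83457 + 317343/378760 = -7831540009/31610173320 ≈ -0.24775)
1/(R + F(144)) = 1/(-7831540009/31610173320 + ⅔) = 1/(13241908871/31610173320) = 31610173320/13241908871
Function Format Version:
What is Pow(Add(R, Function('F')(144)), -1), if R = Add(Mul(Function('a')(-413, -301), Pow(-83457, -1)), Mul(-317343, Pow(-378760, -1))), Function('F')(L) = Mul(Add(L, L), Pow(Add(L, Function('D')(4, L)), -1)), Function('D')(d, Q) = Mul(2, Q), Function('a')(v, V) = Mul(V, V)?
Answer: Rational(31610173320, 13241908871) ≈ 2.3871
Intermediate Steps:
Function('a')(v, V) = Pow(V, 2)
Function('F')(L) = Rational(2, 3) (Function('F')(L) = Mul(Add(L, L), Pow(Add(L, Mul(2, L)), -1)) = Mul(Mul(2, L), Pow(Mul(3, L), -1)) = Mul(Mul(2, L), Mul(Rational(1, 3), Pow(L, -1))) = Rational(2, 3))
R = Rational(-7831540009, 31610173320) (R = Add(Mul(Pow(-301, 2), Pow(-83457, -1)), Mul(-317343, Pow(-378760, -1))) = Add(Mul(90601, Rational(-1, 83457)), Mul(-317343, Rational(-1, 378760))) = Add(Rational(-90601, 83457), Rational(317343, 378760)) = Rational(-7831540009, 31610173320) ≈ -0.24775)
Pow(Add(R, Function('F')(144)), -1) = Pow(Add(Rational(-7831540009, 31610173320), Rational(2, 3)), -1) = Pow(Rational(13241908871, 31610173320), -1) = Rational(31610173320, 13241908871)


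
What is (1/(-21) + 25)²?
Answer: 274576/441 ≈ 622.62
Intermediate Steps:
(1/(-21) + 25)² = (-1/21 + 25)² = (524/21)² = 274576/441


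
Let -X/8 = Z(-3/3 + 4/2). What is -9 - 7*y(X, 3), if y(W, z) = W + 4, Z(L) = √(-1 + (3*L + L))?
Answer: -37 + 56*√3 ≈ 59.995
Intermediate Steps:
Z(L) = √(-1 + 4*L)
X = -8*√3 (X = -8*√(-1 + 4*(-3/3 + 4/2)) = -8*√(-1 + 4*(-3*⅓ + 4*(½))) = -8*√(-1 + 4*(-1 + 2)) = -8*√(-1 + 4*1) = -8*√(-1 + 4) = -8*√3 ≈ -13.856)
y(W, z) = 4 + W
-9 - 7*y(X, 3) = -9 - 7*(4 - 8*√3) = -9 + (-28 + 56*√3) = -37 + 56*√3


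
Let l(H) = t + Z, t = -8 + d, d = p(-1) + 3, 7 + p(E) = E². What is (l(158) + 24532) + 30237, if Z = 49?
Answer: 54807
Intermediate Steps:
p(E) = -7 + E²
d = -3 (d = (-7 + (-1)²) + 3 = (-7 + 1) + 3 = -6 + 3 = -3)
t = -11 (t = -8 - 3 = -11)
l(H) = 38 (l(H) = -11 + 49 = 38)
(l(158) + 24532) + 30237 = (38 + 24532) + 30237 = 24570 + 30237 = 54807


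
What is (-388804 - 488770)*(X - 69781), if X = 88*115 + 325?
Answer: 52071730864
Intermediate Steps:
X = 10445 (X = 10120 + 325 = 10445)
(-388804 - 488770)*(X - 69781) = (-388804 - 488770)*(10445 - 69781) = -877574*(-59336) = 52071730864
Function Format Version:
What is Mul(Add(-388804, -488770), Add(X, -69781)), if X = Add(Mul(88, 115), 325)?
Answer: 52071730864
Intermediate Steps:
X = 10445 (X = Add(10120, 325) = 10445)
Mul(Add(-388804, -488770), Add(X, -69781)) = Mul(Add(-388804, -488770), Add(10445, -69781)) = Mul(-877574, -59336) = 52071730864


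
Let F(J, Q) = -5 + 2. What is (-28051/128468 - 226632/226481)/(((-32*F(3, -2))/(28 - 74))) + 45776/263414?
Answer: 6061167180911153/7997403269950656 ≈ 0.75789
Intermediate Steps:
F(J, Q) = -3
(-28051/128468 - 226632/226481)/(((-32*F(3, -2))/(28 - 74))) + 45776/263414 = (-28051/128468 - 226632/226481)/(((-32*(-3))/(28 - 74))) + 45776/263414 = (-28051*1/128468 - 226632*1/226481)/((96/(-46))) + 45776*(1/263414) = (-28051/128468 - 226632/226481)/((96*(-1/46))) + 22888/131707 = -35467978307/(29095561108*(-48/23)) + 22888/131707 = -35467978307/29095561108*(-23/48) + 22888/131707 = 35467978307/60721171008 + 22888/131707 = 6061167180911153/7997403269950656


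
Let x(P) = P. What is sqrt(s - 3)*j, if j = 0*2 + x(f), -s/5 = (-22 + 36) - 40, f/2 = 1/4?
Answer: sqrt(127)/2 ≈ 5.6347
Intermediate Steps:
f = 1/2 (f = 2*(1/4) = 1/2 ≈ 0.50000)
s = 130 (s = -5*((-22 + 36) - 40) = -5*(14 - 40) = -5*(-26) = 130)
j = 1/2 (j = 0*2 + 1/2 = 0 + 1/2 = 1/2 ≈ 0.50000)
sqrt(s - 3)*j = sqrt(130 - 3)*(1/2) = sqrt(127)*(1/2) = sqrt(127)/2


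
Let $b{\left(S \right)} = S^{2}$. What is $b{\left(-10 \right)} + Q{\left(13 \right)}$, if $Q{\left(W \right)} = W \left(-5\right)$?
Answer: $35$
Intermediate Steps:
$Q{\left(W \right)} = - 5 W$
$b{\left(-10 \right)} + Q{\left(13 \right)} = \left(-10\right)^{2} - 65 = 100 - 65 = 35$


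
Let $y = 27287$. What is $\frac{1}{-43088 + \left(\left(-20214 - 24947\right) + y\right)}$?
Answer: $- \frac{1}{60962} \approx -1.6404 \cdot 10^{-5}$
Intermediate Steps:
$\frac{1}{-43088 + \left(\left(-20214 - 24947\right) + y\right)} = \frac{1}{-43088 + \left(\left(-20214 - 24947\right) + 27287\right)} = \frac{1}{-43088 + \left(-45161 + 27287\right)} = \frac{1}{-43088 - 17874} = \frac{1}{-60962} = - \frac{1}{60962}$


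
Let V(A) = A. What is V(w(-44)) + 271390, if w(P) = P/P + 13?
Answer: 271404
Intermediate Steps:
w(P) = 14 (w(P) = 1 + 13 = 14)
V(w(-44)) + 271390 = 14 + 271390 = 271404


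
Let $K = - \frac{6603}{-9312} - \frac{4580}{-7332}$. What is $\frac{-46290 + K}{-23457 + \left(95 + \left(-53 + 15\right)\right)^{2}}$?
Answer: $\frac{263365476767}{114976083456} \approx 2.2906$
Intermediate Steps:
$K = \frac{7588513}{5689632}$ ($K = \left(-6603\right) \left(- \frac{1}{9312}\right) - - \frac{1145}{1833} = \frac{2201}{3104} + \frac{1145}{1833} = \frac{7588513}{5689632} \approx 1.3337$)
$\frac{-46290 + K}{-23457 + \left(95 + \left(-53 + 15\right)\right)^{2}} = \frac{-46290 + \frac{7588513}{5689632}}{-23457 + \left(95 + \left(-53 + 15\right)\right)^{2}} = - \frac{263365476767}{5689632 \left(-23457 + \left(95 - 38\right)^{2}\right)} = - \frac{263365476767}{5689632 \left(-23457 + 57^{2}\right)} = - \frac{263365476767}{5689632 \left(-23457 + 3249\right)} = - \frac{263365476767}{5689632 \left(-20208\right)} = \left(- \frac{263365476767}{5689632}\right) \left(- \frac{1}{20208}\right) = \frac{263365476767}{114976083456}$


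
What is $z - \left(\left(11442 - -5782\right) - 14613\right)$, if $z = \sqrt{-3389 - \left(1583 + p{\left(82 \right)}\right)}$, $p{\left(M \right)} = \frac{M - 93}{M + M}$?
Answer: $-2611 + \frac{i \sqrt{33431277}}{82} \approx -2611.0 + 70.512 i$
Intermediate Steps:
$p{\left(M \right)} = \frac{-93 + M}{2 M}$
$z = \frac{i \sqrt{33431277}}{82}$ ($z = \sqrt{-3389 + \left(\left(-2486 + 903\right) - \frac{-93 + 82}{2 \cdot 82}\right)} = \sqrt{-3389 - \left(1583 + \frac{1}{2} \cdot \frac{1}{82} \left(-11\right)\right)} = \sqrt{-3389 - \frac{259601}{164}} = \sqrt{- \frac{815397}{164}} = \frac{i \sqrt{33431277}}{82} \approx 70.512 i$)
$z - \left(\left(11442 - -5782\right) - 14613\right) = \frac{i \sqrt{33431277}}{82} - \left(\left(11442 - -5782\right) - 14613\right) = \frac{i \sqrt{33431277}}{82} - \left(\left(11442 + 5782\right) - 14613\right) = \frac{i \sqrt{33431277}}{82} - \left(17224 - 14613\right) = \frac{i \sqrt{33431277}}{82} - 2611 = -2611 + \frac{i \sqrt{33431277}}{82}$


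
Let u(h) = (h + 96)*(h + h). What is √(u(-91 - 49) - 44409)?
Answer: I*√32089 ≈ 179.13*I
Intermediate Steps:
u(h) = 2*h*(96 + h) (u(h) = (96 + h)*(2*h) = 2*h*(96 + h))
√(u(-91 - 49) - 44409) = √(2*(-91 - 49)*(96 + (-91 - 49)) - 44409) = √(2*(-140)*(96 - 140) - 44409) = √(2*(-140)*(-44) - 44409) = √(12320 - 44409) = √(-32089) = I*√32089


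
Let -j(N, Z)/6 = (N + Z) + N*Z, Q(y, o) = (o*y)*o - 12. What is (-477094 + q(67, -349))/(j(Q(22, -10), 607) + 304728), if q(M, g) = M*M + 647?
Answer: 235979/3840369 ≈ 0.061447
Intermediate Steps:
q(M, g) = 647 + M**2 (q(M, g) = M**2 + 647 = 647 + M**2)
Q(y, o) = -12 + y*o**2 (Q(y, o) = y*o**2 - 12 = -12 + y*o**2)
j(N, Z) = -6*N - 6*Z - 6*N*Z (j(N, Z) = -6*((N + Z) + N*Z) = -6*(N + Z + N*Z) = -6*N - 6*Z - 6*N*Z)
(-477094 + q(67, -349))/(j(Q(22, -10), 607) + 304728) = (-477094 + (647 + 67**2))/((-6*(-12 + 22*(-10)**2) - 6*607 - 6*(-12 + 22*(-10)**2)*607) + 304728) = (-477094 + (647 + 4489))/((-6*(-12 + 22*100) - 3642 - 6*(-12 + 22*100)*607) + 304728) = (-477094 + 5136)/((-6*(-12 + 2200) - 3642 - 6*(-12 + 2200)*607) + 304728) = -471958/((-6*2188 - 3642 - 6*2188*607) + 304728) = -471958/((-13128 - 3642 - 7968696) + 304728) = -471958/(-7985466 + 304728) = -471958/(-7680738) = -471958*(-1/7680738) = 235979/3840369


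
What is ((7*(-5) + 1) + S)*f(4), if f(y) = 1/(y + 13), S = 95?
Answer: 61/17 ≈ 3.5882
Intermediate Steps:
f(y) = 1/(13 + y)
((7*(-5) + 1) + S)*f(4) = ((7*(-5) + 1) + 95)/(13 + 4) = ((-35 + 1) + 95)/17 = (-34 + 95)*(1/17) = 61*(1/17) = 61/17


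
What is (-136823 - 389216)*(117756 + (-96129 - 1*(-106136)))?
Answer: -67208320757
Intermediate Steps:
(-136823 - 389216)*(117756 + (-96129 - 1*(-106136))) = -526039*(117756 + (-96129 + 106136)) = -526039*(117756 + 10007) = -526039*127763 = -67208320757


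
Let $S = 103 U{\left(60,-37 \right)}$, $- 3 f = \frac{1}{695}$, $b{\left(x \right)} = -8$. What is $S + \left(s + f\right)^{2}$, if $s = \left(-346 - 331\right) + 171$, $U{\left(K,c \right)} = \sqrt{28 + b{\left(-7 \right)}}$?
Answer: $\frac{1113048210121}{4347225} + 206 \sqrt{5} \approx 2.565 \cdot 10^{5}$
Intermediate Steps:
$f = - \frac{1}{2085}$ ($f = - \frac{1}{3 \cdot 695} = \left(- \frac{1}{3}\right) \frac{1}{695} = - \frac{1}{2085} \approx -0.00047962$)
$U{\left(K,c \right)} = 2 \sqrt{5}$ ($U{\left(K,c \right)} = \sqrt{28 - 8} = \sqrt{20} = 2 \sqrt{5}$)
$s = -506$ ($s = -677 + 171 = -506$)
$S = 206 \sqrt{5}$ ($S = 103 \cdot 2 \sqrt{5} = 206 \sqrt{5} \approx 460.63$)
$S + \left(s + f\right)^{2} = 206 \sqrt{5} + \left(-506 - \frac{1}{2085}\right)^{2} = 206 \sqrt{5} + \left(- \frac{1055011}{2085}\right)^{2} = 206 \sqrt{5} + \frac{1113048210121}{4347225} = \frac{1113048210121}{4347225} + 206 \sqrt{5}$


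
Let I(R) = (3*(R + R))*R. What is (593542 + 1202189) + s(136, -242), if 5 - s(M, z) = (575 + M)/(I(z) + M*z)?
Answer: 571891634681/318472 ≈ 1.7957e+6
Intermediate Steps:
I(R) = 6*R² (I(R) = (3*(2*R))*R = (6*R)*R = 6*R²)
s(M, z) = 5 - (575 + M)/(6*z² + M*z)
(593542 + 1202189) + s(136, -242) = (593542 + 1202189) + (-575 - 1*136 + 30*(-242)² + 5*136*(-242))/((-242)*(136 + 6*(-242))) = 1795731 - (-575 - 136 + 30*58564 - 164560)/(242*(136 - 1452)) = 1795731 - 1/242*(-575 - 136 + 1756920 - 164560)/(-1316) = 1795731 - 1/242*(-1/1316)*1591649 = 1795731 + 1591649/318472 = 571891634681/318472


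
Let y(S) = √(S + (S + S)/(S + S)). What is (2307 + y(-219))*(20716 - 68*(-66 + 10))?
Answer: 56576868 + 24524*I*√218 ≈ 5.6577e+7 + 3.6209e+5*I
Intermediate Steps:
y(S) = √(1 + S) (y(S) = √(S + (2*S)/((2*S))) = √(S + (2*S)*(1/(2*S))) = √(S + 1) = √(1 + S))
(2307 + y(-219))*(20716 - 68*(-66 + 10)) = (2307 + √(1 - 219))*(20716 - 68*(-66 + 10)) = (2307 + √(-218))*(20716 - 68*(-56)) = (2307 + I*√218)*(20716 + 3808) = (2307 + I*√218)*24524 = 56576868 + 24524*I*√218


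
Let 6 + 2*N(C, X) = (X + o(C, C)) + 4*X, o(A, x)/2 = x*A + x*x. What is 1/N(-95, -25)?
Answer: 2/35969 ≈ 5.5603e-5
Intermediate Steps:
o(A, x) = 2*x² + 2*A*x (o(A, x) = 2*(x*A + x*x) = 2*(A*x + x²) = 2*(x² + A*x) = 2*x² + 2*A*x)
N(C, X) = -3 + 2*C² + 5*X/2 (N(C, X) = -3 + ((X + 2*C*(C + C)) + 4*X)/2 = -3 + ((X + 2*C*(2*C)) + 4*X)/2 = -3 + ((X + 4*C²) + 4*X)/2 = -3 + (4*C² + 5*X)/2 = -3 + (2*C² + 5*X/2) = -3 + 2*C² + 5*X/2)
1/N(-95, -25) = 1/(-3 + 2*(-95)² + (5/2)*(-25)) = 1/(-3 + 2*9025 - 125/2) = 1/(-3 + 18050 - 125/2) = 1/(35969/2) = 2/35969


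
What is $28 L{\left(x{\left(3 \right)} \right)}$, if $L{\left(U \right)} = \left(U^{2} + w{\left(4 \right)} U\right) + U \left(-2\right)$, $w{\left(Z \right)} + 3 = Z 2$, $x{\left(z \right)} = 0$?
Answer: $0$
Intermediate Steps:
$w{\left(Z \right)} = -3 + 2 Z$ ($w{\left(Z \right)} = -3 + Z 2 = -3 + 2 Z$)
$L{\left(U \right)} = U^{2} + 3 U$ ($L{\left(U \right)} = \left(U^{2} + \left(-3 + 2 \cdot 4\right) U\right) + U \left(-2\right) = \left(U^{2} + \left(-3 + 8\right) U\right) - 2 U = \left(U^{2} + 5 U\right) - 2 U = U^{2} + 3 U$)
$28 L{\left(x{\left(3 \right)} \right)} = 28 \cdot 0 \left(3 + 0\right) = 28 \cdot 0 \cdot 3 = 28 \cdot 0 = 0$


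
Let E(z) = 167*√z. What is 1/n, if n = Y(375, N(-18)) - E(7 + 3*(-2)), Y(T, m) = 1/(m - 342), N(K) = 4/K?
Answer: -3080/514369 ≈ -0.0059879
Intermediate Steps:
Y(T, m) = 1/(-342 + m)
n = -514369/3080 (n = 1/(-342 + 4/(-18)) - 167*√(7 + 3*(-2)) = 1/(-342 + 4*(-1/18)) - 167*√(7 - 6) = 1/(-342 - 2/9) - 167*√1 = 1/(-3080/9) - 167 = -9/3080 - 1*167 = -9/3080 - 167 = -514369/3080 ≈ -167.00)
1/n = 1/(-514369/3080) = -3080/514369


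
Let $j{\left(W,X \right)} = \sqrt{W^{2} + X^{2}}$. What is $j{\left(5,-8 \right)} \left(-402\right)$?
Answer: $- 402 \sqrt{89} \approx -3792.5$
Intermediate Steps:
$j{\left(5,-8 \right)} \left(-402\right) = \sqrt{5^{2} + \left(-8\right)^{2}} \left(-402\right) = \sqrt{25 + 64} \left(-402\right) = \sqrt{89} \left(-402\right) = - 402 \sqrt{89}$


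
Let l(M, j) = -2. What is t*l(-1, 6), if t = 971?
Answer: -1942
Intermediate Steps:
t*l(-1, 6) = 971*(-2) = -1942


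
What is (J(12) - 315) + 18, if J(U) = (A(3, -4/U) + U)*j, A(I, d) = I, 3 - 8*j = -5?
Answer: -282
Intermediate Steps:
j = 1 (j = 3/8 - ⅛*(-5) = 3/8 + 5/8 = 1)
J(U) = 3 + U (J(U) = (3 + U)*1 = 3 + U)
(J(12) - 315) + 18 = ((3 + 12) - 315) + 18 = (15 - 315) + 18 = -300 + 18 = -282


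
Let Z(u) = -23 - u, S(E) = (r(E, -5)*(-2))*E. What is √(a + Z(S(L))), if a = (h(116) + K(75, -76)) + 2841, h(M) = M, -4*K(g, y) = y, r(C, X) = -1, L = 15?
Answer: √2923 ≈ 54.065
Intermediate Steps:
K(g, y) = -y/4
S(E) = 2*E (S(E) = (-1*(-2))*E = 2*E)
a = 2976 (a = (116 - ¼*(-76)) + 2841 = (116 + 19) + 2841 = 135 + 2841 = 2976)
√(a + Z(S(L))) = √(2976 + (-23 - 2*15)) = √(2976 + (-23 - 1*30)) = √(2976 + (-23 - 30)) = √(2976 - 53) = √2923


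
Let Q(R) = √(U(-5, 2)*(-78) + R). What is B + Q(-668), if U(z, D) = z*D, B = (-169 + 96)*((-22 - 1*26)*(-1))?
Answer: -3504 + 4*√7 ≈ -3493.4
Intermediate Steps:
B = -3504 (B = -73*(-22 - 26)*(-1) = -(-3504)*(-1) = -73*48 = -3504)
U(z, D) = D*z
Q(R) = √(780 + R) (Q(R) = √((2*(-5))*(-78) + R) = √(-10*(-78) + R) = √(780 + R))
B + Q(-668) = -3504 + √(780 - 668) = -3504 + √112 = -3504 + 4*√7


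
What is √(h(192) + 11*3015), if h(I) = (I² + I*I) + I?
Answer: 11*√885 ≈ 327.24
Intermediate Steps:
h(I) = I + 2*I² (h(I) = (I² + I²) + I = 2*I² + I = I + 2*I²)
√(h(192) + 11*3015) = √(192*(1 + 2*192) + 11*3015) = √(192*(1 + 384) + 33165) = √(192*385 + 33165) = √(73920 + 33165) = √107085 = 11*√885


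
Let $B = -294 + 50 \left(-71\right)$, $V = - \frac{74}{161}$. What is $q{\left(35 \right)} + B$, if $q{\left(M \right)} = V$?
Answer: $- \frac{618958}{161} \approx -3844.5$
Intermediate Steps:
$V = - \frac{74}{161}$ ($V = \left(-74\right) \frac{1}{161} = - \frac{74}{161} \approx -0.45963$)
$q{\left(M \right)} = - \frac{74}{161}$
$B = -3844$ ($B = -294 - 3550 = -3844$)
$q{\left(35 \right)} + B = - \frac{74}{161} - 3844 = - \frac{618958}{161}$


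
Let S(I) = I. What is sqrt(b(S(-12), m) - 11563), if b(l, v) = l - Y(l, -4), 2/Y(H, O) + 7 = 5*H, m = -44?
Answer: 49*I*sqrt(21641)/67 ≈ 107.59*I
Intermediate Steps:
Y(H, O) = 2/(-7 + 5*H)
b(l, v) = l - 2/(-7 + 5*l)
sqrt(b(S(-12), m) - 11563) = sqrt((-12 - 2/(-7 + 5*(-12))) - 11563) = sqrt((-12 - 2/(-7 - 60)) - 11563) = sqrt((-12 - 2/(-67)) - 11563) = sqrt((-12 - 2*(-1/67)) - 11563) = sqrt((-12 + 2/67) - 11563) = sqrt(-802/67 - 11563) = sqrt(-775523/67) = 49*I*sqrt(21641)/67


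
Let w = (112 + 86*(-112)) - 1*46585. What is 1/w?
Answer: -1/56105 ≈ -1.7824e-5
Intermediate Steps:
w = -56105 (w = (112 - 9632) - 46585 = -9520 - 46585 = -56105)
1/w = 1/(-56105) = -1/56105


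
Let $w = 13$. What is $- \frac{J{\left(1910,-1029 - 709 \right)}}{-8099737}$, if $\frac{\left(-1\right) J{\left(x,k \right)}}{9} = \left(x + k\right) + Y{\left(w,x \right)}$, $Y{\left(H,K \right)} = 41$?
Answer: $- \frac{1917}{8099737} \approx -0.00023667$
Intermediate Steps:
$J{\left(x,k \right)} = -369 - 9 k - 9 x$ ($J{\left(x,k \right)} = - 9 \left(\left(x + k\right) + 41\right) = - 9 \left(\left(k + x\right) + 41\right) = - 9 \left(41 + k + x\right) = -369 - 9 k - 9 x$)
$- \frac{J{\left(1910,-1029 - 709 \right)}}{-8099737} = - \frac{-369 - 9 \left(-1029 - 709\right) - 17190}{-8099737} = - \frac{\left(-369 - 9 \left(-1029 - 709\right) - 17190\right) \left(-1\right)}{8099737} = - \frac{\left(-369 - -15642 - 17190\right) \left(-1\right)}{8099737} = - \frac{\left(-369 + 15642 - 17190\right) \left(-1\right)}{8099737} = - \frac{\left(-1917\right) \left(-1\right)}{8099737} = \left(-1\right) \frac{1917}{8099737} = - \frac{1917}{8099737}$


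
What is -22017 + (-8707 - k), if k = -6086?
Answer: -24638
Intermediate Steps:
-22017 + (-8707 - k) = -22017 + (-8707 - 1*(-6086)) = -22017 + (-8707 + 6086) = -22017 - 2621 = -24638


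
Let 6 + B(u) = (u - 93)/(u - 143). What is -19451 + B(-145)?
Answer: -2801689/144 ≈ -19456.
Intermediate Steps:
B(u) = -6 + (-93 + u)/(-143 + u) (B(u) = -6 + (u - 93)/(u - 143) = -6 + (-93 + u)/(-143 + u))
-19451 + B(-145) = -19451 + 5*(153 - 1*(-145))/(-143 - 145) = -19451 + 5*(153 + 145)/(-288) = -19451 + 5*(-1/288)*298 = -19451 - 745/144 = -2801689/144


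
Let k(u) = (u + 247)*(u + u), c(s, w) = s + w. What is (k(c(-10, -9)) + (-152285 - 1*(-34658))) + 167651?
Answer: 41360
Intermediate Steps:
k(u) = 2*u*(247 + u) (k(u) = (247 + u)*(2*u) = 2*u*(247 + u))
(k(c(-10, -9)) + (-152285 - 1*(-34658))) + 167651 = (2*(-10 - 9)*(247 + (-10 - 9)) + (-152285 - 1*(-34658))) + 167651 = (2*(-19)*(247 - 19) + (-152285 + 34658)) + 167651 = (2*(-19)*228 - 117627) + 167651 = (-8664 - 117627) + 167651 = -126291 + 167651 = 41360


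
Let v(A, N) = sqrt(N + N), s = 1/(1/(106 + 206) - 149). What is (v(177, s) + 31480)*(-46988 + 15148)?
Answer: -1002323200 - 127360*I*sqrt(1812993)/46487 ≈ -1.0023e+9 - 3688.9*I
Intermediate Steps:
s = -312/46487 (s = 1/(1/312 - 149) = 1/(-46487/312) = -312/46487 ≈ -0.0067116)
v(A, N) = sqrt(2)*sqrt(N) (v(A, N) = sqrt(2*N) = sqrt(2)*sqrt(N))
(v(177, s) + 31480)*(-46988 + 15148) = (sqrt(2)*sqrt(-312/46487) + 31480)*(-46988 + 15148) = (sqrt(2)*(2*I*sqrt(3625986)/46487) + 31480)*(-31840) = (4*I*sqrt(1812993)/46487 + 31480)*(-31840) = (31480 + 4*I*sqrt(1812993)/46487)*(-31840) = -1002323200 - 127360*I*sqrt(1812993)/46487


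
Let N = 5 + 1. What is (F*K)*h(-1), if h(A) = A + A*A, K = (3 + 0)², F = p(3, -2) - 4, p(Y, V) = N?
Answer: 0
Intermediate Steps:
N = 6
p(Y, V) = 6
F = 2 (F = 6 - 4 = 2)
K = 9 (K = 3² = 9)
h(A) = A + A²
(F*K)*h(-1) = (2*9)*(-(1 - 1)) = 18*(-1*0) = 18*0 = 0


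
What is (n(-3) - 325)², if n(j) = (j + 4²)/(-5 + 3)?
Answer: 439569/4 ≈ 1.0989e+5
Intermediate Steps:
n(j) = -8 - j/2 (n(j) = (j + 16)/(-2) = (16 + j)*(-½) = -8 - j/2)
(n(-3) - 325)² = ((-8 - ½*(-3)) - 325)² = ((-8 + 3/2) - 325)² = (-13/2 - 325)² = (-663/2)² = 439569/4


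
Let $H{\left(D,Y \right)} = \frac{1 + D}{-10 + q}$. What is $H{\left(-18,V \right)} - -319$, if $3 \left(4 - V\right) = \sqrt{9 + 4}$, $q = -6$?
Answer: $\frac{5121}{16} \approx 320.06$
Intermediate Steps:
$V = 4 - \frac{\sqrt{13}}{3}$ ($V = 4 - \frac{\sqrt{9 + 4}}{3} = 4 - \frac{\sqrt{13}}{3} \approx 2.7981$)
$H{\left(D,Y \right)} = - \frac{1}{16} - \frac{D}{16}$ ($H{\left(D,Y \right)} = \frac{1 + D}{-10 - 6} = \frac{1 + D}{-16} = \left(1 + D\right) \left(- \frac{1}{16}\right) = - \frac{1}{16} - \frac{D}{16}$)
$H{\left(-18,V \right)} - -319 = \left(- \frac{1}{16} - - \frac{9}{8}\right) - -319 = \left(- \frac{1}{16} + \frac{9}{8}\right) + 319 = \frac{17}{16} + 319 = \frac{5121}{16}$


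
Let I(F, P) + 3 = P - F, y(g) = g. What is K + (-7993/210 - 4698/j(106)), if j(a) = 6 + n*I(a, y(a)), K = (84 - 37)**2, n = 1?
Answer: 127037/210 ≈ 604.94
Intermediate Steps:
I(F, P) = -3 + P - F (I(F, P) = -3 + (P - F) = -3 + P - F)
K = 2209 (K = 47**2 = 2209)
j(a) = 3 (j(a) = 6 + 1*(-3 + a - a) = 6 + 1*(-3) = 6 - 3 = 3)
K + (-7993/210 - 4698/j(106)) = 2209 + (-7993/210 - 4698/3) = 2209 + (-7993*1/210 - 4698*1/3) = 2209 + (-7993/210 - 1566) = 2209 - 336853/210 = 127037/210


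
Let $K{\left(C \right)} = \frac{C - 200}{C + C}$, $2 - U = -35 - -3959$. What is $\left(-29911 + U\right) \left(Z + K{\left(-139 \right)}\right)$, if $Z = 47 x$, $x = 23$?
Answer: $- \frac{10178894881}{278} \approx -3.6615 \cdot 10^{7}$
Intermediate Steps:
$Z = 1081$ ($Z = 47 \cdot 23 = 1081$)
$U = -3922$ ($U = 2 - \left(-35 - -3959\right) = 2 - \left(-35 + 3959\right) = 2 - 3924 = -3922$)
$K{\left(C \right)} = \frac{-200 + C}{2 C}$
$\left(-29911 + U\right) \left(Z + K{\left(-139 \right)}\right) = \left(-29911 - 3922\right) \left(1081 + \frac{-200 - 139}{2 \left(-139\right)}\right) = - 33833 \left(1081 + \frac{1}{2} \left(- \frac{1}{139}\right) \left(-339\right)\right) = - 33833 \left(1081 + \frac{339}{278}\right) = \left(-33833\right) \frac{300857}{278} = - \frac{10178894881}{278}$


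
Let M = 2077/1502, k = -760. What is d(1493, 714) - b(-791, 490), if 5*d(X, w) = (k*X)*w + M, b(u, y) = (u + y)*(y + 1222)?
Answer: -1212992607843/7510 ≈ -1.6152e+8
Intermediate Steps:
M = 2077/1502 (M = 2077*(1/1502) = 2077/1502 ≈ 1.3828)
b(u, y) = (1222 + y)*(u + y) (b(u, y) = (u + y)*(1222 + y) = (1222 + y)*(u + y))
d(X, w) = 2077/7510 - 152*X*w (d(X, w) = ((-760*X)*w + 2077/1502)/5 = (-760*X*w + 2077/1502)/5 = (2077/1502 - 760*X*w)/5 = 2077/7510 - 152*X*w)
d(1493, 714) - b(-791, 490) = (2077/7510 - 152*1493*714) - (490² + 1222*(-791) + 1222*490 - 791*490) = (2077/7510 - 162032304) - (240100 - 966602 + 598780 - 387590) = -1216862600963/7510 - 1*(-515312) = -1216862600963/7510 + 515312 = -1212992607843/7510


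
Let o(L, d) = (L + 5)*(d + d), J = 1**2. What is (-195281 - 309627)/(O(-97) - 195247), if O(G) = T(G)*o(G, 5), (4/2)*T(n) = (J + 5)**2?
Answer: 504908/211807 ≈ 2.3838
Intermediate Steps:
J = 1
o(L, d) = 2*d*(5 + L) (o(L, d) = (5 + L)*(2*d) = 2*d*(5 + L))
T(n) = 18 (T(n) = (1 + 5)**2/2 = (1/2)*6**2 = (1/2)*36 = 18)
O(G) = 900 + 180*G (O(G) = 18*(2*5*(5 + G)) = 18*(50 + 10*G) = 900 + 180*G)
(-195281 - 309627)/(O(-97) - 195247) = (-195281 - 309627)/((900 + 180*(-97)) - 195247) = -504908/((900 - 17460) - 195247) = -504908/(-16560 - 195247) = -504908/(-211807) = -504908*(-1/211807) = 504908/211807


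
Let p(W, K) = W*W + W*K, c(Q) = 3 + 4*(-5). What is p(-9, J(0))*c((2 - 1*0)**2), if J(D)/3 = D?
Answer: -1377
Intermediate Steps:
J(D) = 3*D
c(Q) = -17 (c(Q) = 3 - 20 = -17)
p(W, K) = W**2 + K*W
p(-9, J(0))*c((2 - 1*0)**2) = -9*(3*0 - 9)*(-17) = -9*(0 - 9)*(-17) = -9*(-9)*(-17) = 81*(-17) = -1377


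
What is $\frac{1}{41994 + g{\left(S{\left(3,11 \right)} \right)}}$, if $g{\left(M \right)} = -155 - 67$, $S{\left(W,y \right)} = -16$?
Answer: $\frac{1}{41772} \approx 2.3939 \cdot 10^{-5}$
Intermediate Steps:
$g{\left(M \right)} = -222$
$\frac{1}{41994 + g{\left(S{\left(3,11 \right)} \right)}} = \frac{1}{41994 - 222} = \frac{1}{41772}$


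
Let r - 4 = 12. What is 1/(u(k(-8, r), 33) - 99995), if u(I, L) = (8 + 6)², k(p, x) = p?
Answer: -1/99799 ≈ -1.0020e-5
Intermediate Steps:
r = 16 (r = 4 + 12 = 16)
u(I, L) = 196 (u(I, L) = 14² = 196)
1/(u(k(-8, r), 33) - 99995) = 1/(196 - 99995) = 1/(-99799) = -1/99799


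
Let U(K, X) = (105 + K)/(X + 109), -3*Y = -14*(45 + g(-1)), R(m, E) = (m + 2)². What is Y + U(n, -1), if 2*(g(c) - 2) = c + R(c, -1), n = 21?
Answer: 441/2 ≈ 220.50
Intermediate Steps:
R(m, E) = (2 + m)²
g(c) = 2 + c/2 + (2 + c)²/2 (g(c) = 2 + (c + (2 + c)²)/2 = 2 + (c/2 + (2 + c)²/2) = 2 + c/2 + (2 + c)²/2)
Y = 658/3 (Y = -(-14)*(45 + (2 + (½)*(-1) + (2 - 1)²/2))/3 = -(-14)*(45 + (2 - ½ + (½)*1²))/3 = -(-14)*(45 + (2 - ½ + (½)*1))/3 = -(-14)*(45 + (2 - ½ + ½))/3 = -(-14)*(45 + 2)/3 = -(-14)*47/3 = -⅓*(-658) = 658/3 ≈ 219.33)
U(K, X) = (105 + K)/(109 + X)
Y + U(n, -1) = 658/3 + (105 + 21)/(109 - 1) = 658/3 + 126/108 = 658/3 + (1/108)*126 = 658/3 + 7/6 = 441/2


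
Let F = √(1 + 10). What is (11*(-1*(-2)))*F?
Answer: 22*√11 ≈ 72.966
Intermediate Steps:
F = √11 ≈ 3.3166
(11*(-1*(-2)))*F = (11*(-1*(-2)))*√11 = (11*2)*√11 = 22*√11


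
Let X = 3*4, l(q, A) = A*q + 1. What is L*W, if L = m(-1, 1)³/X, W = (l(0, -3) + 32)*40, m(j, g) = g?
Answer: 110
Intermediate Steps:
l(q, A) = 1 + A*q
X = 12
W = 1320 (W = ((1 - 3*0) + 32)*40 = ((1 + 0) + 32)*40 = (1 + 32)*40 = 33*40 = 1320)
L = 1/12 (L = 1³/12 = 1*(1/12) = 1/12 ≈ 0.083333)
L*W = (1/12)*1320 = 110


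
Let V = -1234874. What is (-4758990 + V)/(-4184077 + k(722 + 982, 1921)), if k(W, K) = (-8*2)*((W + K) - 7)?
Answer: 5993864/4241965 ≈ 1.4130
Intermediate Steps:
k(W, K) = 112 - 16*K - 16*W (k(W, K) = -16*((K + W) - 7) = -16*(-7 + K + W) = 112 - 16*K - 16*W)
(-4758990 + V)/(-4184077 + k(722 + 982, 1921)) = (-4758990 - 1234874)/(-4184077 + (112 - 16*1921 - 16*(722 + 982))) = -5993864/(-4184077 + (112 - 30736 - 16*1704)) = -5993864/(-4184077 + (112 - 30736 - 27264)) = -5993864/(-4184077 - 57888) = -5993864/(-4241965) = -5993864*(-1/4241965) = 5993864/4241965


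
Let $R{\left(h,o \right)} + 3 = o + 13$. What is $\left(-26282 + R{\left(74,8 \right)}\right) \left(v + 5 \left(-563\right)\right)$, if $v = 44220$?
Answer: $-1087460920$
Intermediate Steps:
$R{\left(h,o \right)} = 10 + o$ ($R{\left(h,o \right)} = -3 + \left(o + 13\right) = -3 + \left(13 + o\right) = 10 + o$)
$\left(-26282 + R{\left(74,8 \right)}\right) \left(v + 5 \left(-563\right)\right) = \left(-26282 + \left(10 + 8\right)\right) \left(44220 + 5 \left(-563\right)\right) = \left(-26282 + 18\right) \left(44220 - 2815\right) = \left(-26264\right) 41405 = -1087460920$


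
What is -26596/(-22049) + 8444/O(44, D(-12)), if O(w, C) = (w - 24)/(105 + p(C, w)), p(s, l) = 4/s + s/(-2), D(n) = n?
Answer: 15453484688/330735 ≈ 46725.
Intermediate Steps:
p(s, l) = 4/s - s/2 (p(s, l) = 4/s + s*(-1/2) = 4/s - s/2)
O(w, C) = (-24 + w)/(105 + 4/C - C/2) (O(w, C) = (w - 24)/(105 + (4/C - C/2)) = (-24 + w)/(105 + 4/C - C/2))
-26596/(-22049) + 8444/O(44, D(-12)) = -26596/(-22049) + 8444/((2*(-12)*(-24 + 44)/(8 - 12*(210 - 1*(-12))))) = -26596*(-1/22049) + 8444/((2*(-12)*20/(8 - 12*(210 + 12)))) = 26596/22049 + 8444/((2*(-12)*20/(8 - 12*222))) = 26596/22049 + 8444/((2*(-12)*20/(8 - 2664))) = 26596/22049 + 8444/((2*(-12)*20/(-2656))) = 26596/22049 + 8444/((2*(-12)*(-1/2656)*20)) = 26596/22049 + 8444/(15/83) = 26596/22049 + 8444*(83/15) = 26596/22049 + 700852/15 = 15453484688/330735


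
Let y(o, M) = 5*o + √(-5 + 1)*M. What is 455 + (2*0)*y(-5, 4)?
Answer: 455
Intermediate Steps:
y(o, M) = 5*o + 2*I*M (y(o, M) = 5*o + √(-4)*M = 5*o + (2*I)*M = 5*o + 2*I*M)
455 + (2*0)*y(-5, 4) = 455 + (2*0)*(5*(-5) + 2*I*4) = 455 + 0*(-25 + 8*I) = 455 + 0 = 455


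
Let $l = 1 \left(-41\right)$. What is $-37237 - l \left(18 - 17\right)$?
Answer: $-37196$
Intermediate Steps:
$l = -41$
$-37237 - l \left(18 - 17\right) = -37237 - - 41 \left(18 - 17\right) = -37237 - \left(-41\right) 1 = -37237 - -41 = -37237 + 41 = -37196$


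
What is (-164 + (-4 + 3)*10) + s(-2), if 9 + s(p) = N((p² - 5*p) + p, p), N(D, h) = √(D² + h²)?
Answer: -183 + 2*√37 ≈ -170.83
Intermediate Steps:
s(p) = -9 + √(p² + (p² - 4*p)²) (s(p) = -9 + √(((p² - 5*p) + p)² + p²) = -9 + √((p² - 4*p)² + p²) = -9 + √(p² + (p² - 4*p)²))
(-164 + (-4 + 3)*10) + s(-2) = (-164 + (-4 + 3)*10) + (-9 + √((-2)²*(1 + (-4 - 2)²))) = (-164 - 1*10) + (-9 + √(4*(1 + (-6)²))) = (-164 - 10) + (-9 + √(4*(1 + 36))) = -174 + (-9 + √(4*37)) = -174 + (-9 + √148) = -174 + (-9 + 2*√37) = -183 + 2*√37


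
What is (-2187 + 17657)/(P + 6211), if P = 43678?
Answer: 2210/7127 ≈ 0.31009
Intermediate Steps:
(-2187 + 17657)/(P + 6211) = (-2187 + 17657)/(43678 + 6211) = 15470/49889 = 15470*(1/49889) = 2210/7127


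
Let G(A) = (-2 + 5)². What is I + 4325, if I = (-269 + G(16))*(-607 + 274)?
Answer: 90905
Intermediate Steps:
G(A) = 9 (G(A) = 3² = 9)
I = 86580 (I = (-269 + 9)*(-607 + 274) = -260*(-333) = 86580)
I + 4325 = 86580 + 4325 = 90905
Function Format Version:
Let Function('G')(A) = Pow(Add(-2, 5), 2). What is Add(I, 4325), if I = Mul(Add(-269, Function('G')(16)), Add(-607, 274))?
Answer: 90905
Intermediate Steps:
Function('G')(A) = 9 (Function('G')(A) = Pow(3, 2) = 9)
I = 86580 (I = Mul(Add(-269, 9), Add(-607, 274)) = Mul(-260, -333) = 86580)
Add(I, 4325) = Add(86580, 4325) = 90905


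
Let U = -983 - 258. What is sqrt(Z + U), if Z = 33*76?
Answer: sqrt(1267) ≈ 35.595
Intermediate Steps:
Z = 2508
U = -1241 (U = -983 - 1*258 = -983 - 258 = -1241)
sqrt(Z + U) = sqrt(2508 - 1241) = sqrt(1267)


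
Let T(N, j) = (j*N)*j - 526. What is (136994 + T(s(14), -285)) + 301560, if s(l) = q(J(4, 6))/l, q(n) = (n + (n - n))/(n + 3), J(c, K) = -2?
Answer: 2984971/7 ≈ 4.2642e+5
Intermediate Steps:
q(n) = n/(3 + n) (q(n) = (n + 0)/(3 + n) = n/(3 + n))
s(l) = -2/l (s(l) = (-2/(3 - 2))/l = (-2/1)/l = (-2*1)/l = -2/l)
T(N, j) = -526 + N*j**2 (T(N, j) = (N*j)*j - 526 = N*j**2 - 526 = -526 + N*j**2)
(136994 + T(s(14), -285)) + 301560 = (136994 + (-526 - 2/14*(-285)**2)) + 301560 = (136994 + (-526 - 2*1/14*81225)) + 301560 = (136994 + (-526 - 1/7*81225)) + 301560 = (136994 + (-526 - 81225/7)) + 301560 = (136994 - 84907/7) + 301560 = 874051/7 + 301560 = 2984971/7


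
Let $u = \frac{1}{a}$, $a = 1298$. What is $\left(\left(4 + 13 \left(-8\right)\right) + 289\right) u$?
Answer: $\frac{189}{1298} \approx 0.14561$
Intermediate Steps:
$u = \frac{1}{1298} \approx 0.00077042$
$\left(\left(4 + 13 \left(-8\right)\right) + 289\right) u = \left(\left(4 + 13 \left(-8\right)\right) + 289\right) \frac{1}{1298} = \left(\left(4 - 104\right) + 289\right) \frac{1}{1298} = \left(-100 + 289\right) \frac{1}{1298} = 189 \cdot \frac{1}{1298} = \frac{189}{1298}$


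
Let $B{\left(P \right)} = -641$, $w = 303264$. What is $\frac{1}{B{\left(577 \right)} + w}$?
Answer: $\frac{1}{302623} \approx 3.3044 \cdot 10^{-6}$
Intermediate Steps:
$\frac{1}{B{\left(577 \right)} + w} = \frac{1}{-641 + 303264} = \frac{1}{302623}$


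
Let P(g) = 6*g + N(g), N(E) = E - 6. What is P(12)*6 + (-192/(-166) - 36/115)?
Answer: 4475112/9545 ≈ 468.84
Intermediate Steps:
N(E) = -6 + E (N(E) = E - 1*6 = E - 6 = -6 + E)
P(g) = -6 + 7*g (P(g) = 6*g + (-6 + g) = -6 + 7*g)
P(12)*6 + (-192/(-166) - 36/115) = (-6 + 7*12)*6 + (-192/(-166) - 36/115) = (-6 + 84)*6 + (-192*(-1/166) - 36*1/115) = 78*6 + (96/83 - 36/115) = 468 + 8052/9545 = 4475112/9545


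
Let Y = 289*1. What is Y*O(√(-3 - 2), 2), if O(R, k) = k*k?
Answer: 1156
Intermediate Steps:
O(R, k) = k²
Y = 289
Y*O(√(-3 - 2), 2) = 289*2² = 289*4 = 1156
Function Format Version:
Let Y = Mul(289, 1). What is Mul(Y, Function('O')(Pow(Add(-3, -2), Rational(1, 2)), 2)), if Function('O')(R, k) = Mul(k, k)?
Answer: 1156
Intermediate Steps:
Function('O')(R, k) = Pow(k, 2)
Y = 289
Mul(Y, Function('O')(Pow(Add(-3, -2), Rational(1, 2)), 2)) = Mul(289, Pow(2, 2)) = Mul(289, 4) = 1156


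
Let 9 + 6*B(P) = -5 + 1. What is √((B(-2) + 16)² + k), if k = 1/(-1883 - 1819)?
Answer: √2622562819/3702 ≈ 13.833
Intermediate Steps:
B(P) = -13/6 (B(P) = -3/2 + (-5 + 1)/6 = -3/2 + (⅙)*(-4) = -3/2 - ⅔ = -13/6)
k = -1/3702 (k = 1/(-3702) = -1/3702 ≈ -0.00027012)
√((B(-2) + 16)² + k) = √((-13/6 + 16)² - 1/3702) = √((83/6)² - 1/3702) = √(6889/36 - 1/3702) = √(4250507/22212) = √2622562819/3702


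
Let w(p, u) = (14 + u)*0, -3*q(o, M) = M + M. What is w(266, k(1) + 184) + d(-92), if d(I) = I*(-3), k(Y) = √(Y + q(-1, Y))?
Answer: 276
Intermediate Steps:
q(o, M) = -2*M/3 (q(o, M) = -(M + M)/3 = -2*M/3)
k(Y) = √3*√Y/3 (k(Y) = √(Y - 2*Y/3) = √(Y/3) = √3*√Y/3)
w(p, u) = 0
d(I) = -3*I
w(266, k(1) + 184) + d(-92) = 0 - 3*(-92) = 0 + 276 = 276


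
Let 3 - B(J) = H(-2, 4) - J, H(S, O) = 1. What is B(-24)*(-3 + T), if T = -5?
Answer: 176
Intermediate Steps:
B(J) = 2 + J (B(J) = 3 - (1 - J) = 3 + (-1 + J) = 2 + J)
B(-24)*(-3 + T) = (2 - 24)*(-3 - 5) = -22*(-8) = 176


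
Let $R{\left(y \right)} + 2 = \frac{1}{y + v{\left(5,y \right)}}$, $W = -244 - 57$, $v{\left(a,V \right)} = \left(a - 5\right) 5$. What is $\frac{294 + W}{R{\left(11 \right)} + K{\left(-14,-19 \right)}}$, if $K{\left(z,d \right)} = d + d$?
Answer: $\frac{77}{439} \approx 0.1754$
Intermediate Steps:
$K{\left(z,d \right)} = 2 d$
$v{\left(a,V \right)} = -25 + 5 a$ ($v{\left(a,V \right)} = \left(-5 + a\right) 5 = -25 + 5 a$)
$W = -301$
$R{\left(y \right)} = -2 + \frac{1}{y}$ ($R{\left(y \right)} = -2 + \frac{1}{y + \left(-25 + 5 \cdot 5\right)} = -2 + \frac{1}{y + \left(-25 + 25\right)} = -2 + \frac{1}{y + 0} = -2 + \frac{1}{y}$)
$\frac{294 + W}{R{\left(11 \right)} + K{\left(-14,-19 \right)}} = \frac{294 - 301}{\left(-2 + \frac{1}{11}\right) + 2 \left(-19\right)} = - \frac{7}{\left(-2 + \frac{1}{11}\right) - 38} = - \frac{7}{- \frac{21}{11} - 38} = - \frac{7}{- \frac{439}{11}} = \left(-7\right) \left(- \frac{11}{439}\right) = \frac{77}{439}$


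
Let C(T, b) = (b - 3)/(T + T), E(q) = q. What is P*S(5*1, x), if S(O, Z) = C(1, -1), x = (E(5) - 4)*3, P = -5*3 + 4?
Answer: 22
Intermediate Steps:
P = -11 (P = -15 + 4 = -11)
x = 3 (x = (5 - 4)*3 = 1*3 = 3)
C(T, b) = (-3 + b)/(2*T) (C(T, b) = (-3 + b)/((2*T)) = (-3 + b)*(1/(2*T)) = (-3 + b)/(2*T))
S(O, Z) = -2 (S(O, Z) = (½)*(-3 - 1)/1 = (½)*1*(-4) = -2)
P*S(5*1, x) = -11*(-2) = 22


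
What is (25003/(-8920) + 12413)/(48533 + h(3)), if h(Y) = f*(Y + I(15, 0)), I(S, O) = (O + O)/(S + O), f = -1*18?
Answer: 110698957/432432680 ≈ 0.25599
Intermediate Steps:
f = -18
I(S, O) = 2*O/(O + S) (I(S, O) = (2*O)/(O + S) = 2*O/(O + S))
h(Y) = -18*Y (h(Y) = -18*(Y + 2*0/(0 + 15)) = -18*(Y + 2*0/15) = -18*(Y + 2*0*(1/15)) = -18*(Y + 0) = -18*Y)
(25003/(-8920) + 12413)/(48533 + h(3)) = (25003/(-8920) + 12413)/(48533 - 18*3) = (25003*(-1/8920) + 12413)/(48533 - 54) = (-25003/8920 + 12413)/48479 = (110698957/8920)*(1/48479) = 110698957/432432680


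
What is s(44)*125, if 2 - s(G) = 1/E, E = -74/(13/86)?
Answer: 1592625/6364 ≈ 250.26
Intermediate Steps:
E = -6364/13 (E = -74/(13*(1/86)) = -74/13/86 = -74*86/13 = -6364/13 ≈ -489.54)
s(G) = 12741/6364 (s(G) = 2 - 1/(-6364/13) = 2 - 1*(-13/6364) = 2 + 13/6364 = 12741/6364)
s(44)*125 = (12741/6364)*125 = 1592625/6364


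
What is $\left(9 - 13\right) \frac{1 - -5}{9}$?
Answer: $- \frac{8}{3} \approx -2.6667$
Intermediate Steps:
$\left(9 - 13\right) \frac{1 - -5}{9} = - 4 \left(1 + 5\right) \frac{1}{9} = - 4 \cdot 6 \cdot \frac{1}{9} = \left(-4\right) \frac{2}{3} = - \frac{8}{3}$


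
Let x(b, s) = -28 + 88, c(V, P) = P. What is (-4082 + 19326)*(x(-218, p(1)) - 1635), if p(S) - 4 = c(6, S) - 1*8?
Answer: -24009300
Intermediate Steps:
p(S) = -4 + S (p(S) = 4 + (S - 1*8) = 4 + (S - 8) = 4 + (-8 + S) = -4 + S)
x(b, s) = 60
(-4082 + 19326)*(x(-218, p(1)) - 1635) = (-4082 + 19326)*(60 - 1635) = 15244*(-1575) = -24009300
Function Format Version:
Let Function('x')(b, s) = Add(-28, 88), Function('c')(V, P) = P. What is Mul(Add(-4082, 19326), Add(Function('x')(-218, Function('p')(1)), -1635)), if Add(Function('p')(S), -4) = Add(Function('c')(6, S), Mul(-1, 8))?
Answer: -24009300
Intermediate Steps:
Function('p')(S) = Add(-4, S) (Function('p')(S) = Add(4, Add(S, Mul(-1, 8))) = Add(4, Add(S, -8)) = Add(4, Add(-8, S)) = Add(-4, S))
Function('x')(b, s) = 60
Mul(Add(-4082, 19326), Add(Function('x')(-218, Function('p')(1)), -1635)) = Mul(Add(-4082, 19326), Add(60, -1635)) = Mul(15244, -1575) = -24009300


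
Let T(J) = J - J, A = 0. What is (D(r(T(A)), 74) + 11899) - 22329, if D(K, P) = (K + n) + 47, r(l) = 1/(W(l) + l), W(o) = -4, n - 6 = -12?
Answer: -41557/4 ≈ -10389.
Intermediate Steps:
n = -6 (n = 6 - 12 = -6)
T(J) = 0
r(l) = 1/(-4 + l)
D(K, P) = 41 + K (D(K, P) = (K - 6) + 47 = (-6 + K) + 47 = 41 + K)
(D(r(T(A)), 74) + 11899) - 22329 = ((41 + 1/(-4 + 0)) + 11899) - 22329 = ((41 + 1/(-4)) + 11899) - 22329 = ((41 - ¼) + 11899) - 22329 = (163/4 + 11899) - 22329 = 47759/4 - 22329 = -41557/4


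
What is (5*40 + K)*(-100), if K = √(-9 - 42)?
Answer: -20000 - 100*I*√51 ≈ -20000.0 - 714.14*I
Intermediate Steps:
K = I*√51 (K = √(-51) = I*√51 ≈ 7.1414*I)
(5*40 + K)*(-100) = (5*40 + I*√51)*(-100) = (200 + I*√51)*(-100) = -20000 - 100*I*√51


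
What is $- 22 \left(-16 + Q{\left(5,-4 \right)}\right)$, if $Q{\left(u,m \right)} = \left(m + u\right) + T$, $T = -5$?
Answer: $440$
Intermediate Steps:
$Q{\left(u,m \right)} = -5 + m + u$ ($Q{\left(u,m \right)} = \left(m + u\right) - 5 = -5 + m + u$)
$- 22 \left(-16 + Q{\left(5,-4 \right)}\right) = - 22 \left(-16 - 4\right) = \left(-22\right) \left(-20\right) = 440$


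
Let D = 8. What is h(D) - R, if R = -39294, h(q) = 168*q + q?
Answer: 40646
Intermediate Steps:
h(q) = 169*q
h(D) - R = 169*8 - 1*(-39294) = 1352 + 39294 = 40646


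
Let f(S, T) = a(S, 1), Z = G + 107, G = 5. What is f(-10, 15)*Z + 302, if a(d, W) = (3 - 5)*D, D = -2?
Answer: 750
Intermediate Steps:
a(d, W) = 4 (a(d, W) = (3 - 5)*(-2) = -2*(-2) = 4)
Z = 112 (Z = 5 + 107 = 112)
f(S, T) = 4
f(-10, 15)*Z + 302 = 4*112 + 302 = 448 + 302 = 750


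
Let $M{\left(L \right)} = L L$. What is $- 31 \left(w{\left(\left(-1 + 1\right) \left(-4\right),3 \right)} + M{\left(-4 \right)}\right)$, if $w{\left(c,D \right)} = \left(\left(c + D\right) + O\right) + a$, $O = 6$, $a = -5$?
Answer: $-620$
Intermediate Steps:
$M{\left(L \right)} = L^{2}$
$w{\left(c,D \right)} = 1 + D + c$ ($w{\left(c,D \right)} = \left(\left(c + D\right) + 6\right) - 5 = \left(\left(D + c\right) + 6\right) - 5 = \left(6 + D + c\right) - 5 = 1 + D + c$)
$- 31 \left(w{\left(\left(-1 + 1\right) \left(-4\right),3 \right)} + M{\left(-4 \right)}\right) = - 31 \left(\left(1 + 3 + \left(-1 + 1\right) \left(-4\right)\right) + \left(-4\right)^{2}\right) = - 31 \left(\left(1 + 3 + 0 \left(-4\right)\right) + 16\right) = - 31 \left(\left(1 + 3 + 0\right) + 16\right) = - 31 \left(4 + 16\right) = \left(-31\right) 20 = -620$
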